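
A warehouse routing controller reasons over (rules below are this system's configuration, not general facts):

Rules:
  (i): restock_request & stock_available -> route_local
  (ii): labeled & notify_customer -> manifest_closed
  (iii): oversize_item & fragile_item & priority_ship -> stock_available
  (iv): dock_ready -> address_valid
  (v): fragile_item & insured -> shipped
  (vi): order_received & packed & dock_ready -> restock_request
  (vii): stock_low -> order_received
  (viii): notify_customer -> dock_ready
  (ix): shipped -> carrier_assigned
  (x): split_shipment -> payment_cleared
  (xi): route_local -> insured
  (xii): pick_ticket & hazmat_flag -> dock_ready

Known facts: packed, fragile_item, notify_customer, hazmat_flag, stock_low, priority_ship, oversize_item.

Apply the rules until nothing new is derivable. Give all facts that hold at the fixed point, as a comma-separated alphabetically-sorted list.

address_valid, carrier_assigned, dock_ready, fragile_item, hazmat_flag, insured, notify_customer, order_received, oversize_item, packed, priority_ship, restock_request, route_local, shipped, stock_available, stock_low

Round 1 — (iii), (vii), (viii), derive stock_available, order_received, dock_ready.
Round 2 — (iv), (vi), derive address_valid, restock_request.
Round 3 — (i), derive route_local.
Round 4 — (xi), derive insured.
Round 5 — (v), derive shipped.
Round 6 — (ix), derive carrier_assigned.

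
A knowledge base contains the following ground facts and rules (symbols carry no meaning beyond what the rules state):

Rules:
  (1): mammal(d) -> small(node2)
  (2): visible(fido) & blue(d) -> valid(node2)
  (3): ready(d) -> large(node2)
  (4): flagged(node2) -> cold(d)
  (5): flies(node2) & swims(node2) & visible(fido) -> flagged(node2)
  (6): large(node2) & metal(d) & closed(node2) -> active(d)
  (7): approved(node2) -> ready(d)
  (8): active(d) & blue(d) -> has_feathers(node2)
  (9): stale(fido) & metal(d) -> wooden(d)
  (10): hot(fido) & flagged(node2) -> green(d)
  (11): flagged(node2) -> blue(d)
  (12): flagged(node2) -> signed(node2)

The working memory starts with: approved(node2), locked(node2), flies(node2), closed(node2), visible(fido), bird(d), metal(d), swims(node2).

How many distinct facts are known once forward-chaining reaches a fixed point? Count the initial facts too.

17

Round 1 fires (5), (7), giving flagged(node2), ready(d).
Round 2 fires (3), (4), (11), (12), giving large(node2), cold(d), blue(d), signed(node2).
Round 3 fires (2), (6), giving valid(node2), active(d).
Round 4 fires (8), giving has_feathers(node2).
Closure: {active(d), approved(node2), bird(d), blue(d), closed(node2), cold(d), flagged(node2), flies(node2), has_feathers(node2), large(node2), locked(node2), metal(d), ready(d), signed(node2), swims(node2), valid(node2), visible(fido)} — 17 facts.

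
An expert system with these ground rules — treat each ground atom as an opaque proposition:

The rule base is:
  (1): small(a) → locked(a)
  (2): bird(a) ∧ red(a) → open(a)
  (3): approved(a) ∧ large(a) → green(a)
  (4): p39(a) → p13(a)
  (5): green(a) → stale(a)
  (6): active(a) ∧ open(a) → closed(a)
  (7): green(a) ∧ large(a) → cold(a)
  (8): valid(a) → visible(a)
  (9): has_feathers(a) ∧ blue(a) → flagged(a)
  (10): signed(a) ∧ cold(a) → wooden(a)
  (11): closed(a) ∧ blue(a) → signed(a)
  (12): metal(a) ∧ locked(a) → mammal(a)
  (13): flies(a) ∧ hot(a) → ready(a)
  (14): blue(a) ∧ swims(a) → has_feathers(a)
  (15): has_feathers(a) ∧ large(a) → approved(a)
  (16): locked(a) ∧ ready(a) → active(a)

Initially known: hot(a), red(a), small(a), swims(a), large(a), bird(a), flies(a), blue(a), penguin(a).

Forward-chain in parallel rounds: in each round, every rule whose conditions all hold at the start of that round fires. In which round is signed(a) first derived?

Round 1: (1) [small(a) → locked(a)]; (2) [bird(a) ∧ red(a) → open(a)]; (13) [flies(a) ∧ hot(a) → ready(a)]; (14) [blue(a) ∧ swims(a) → has_feathers(a)]. New: locked(a), open(a), ready(a), has_feathers(a).
Round 2: (9) [has_feathers(a) ∧ blue(a) → flagged(a)]; (15) [has_feathers(a) ∧ large(a) → approved(a)]; (16) [locked(a) ∧ ready(a) → active(a)]. New: flagged(a), approved(a), active(a).
Round 3: (3) [approved(a) ∧ large(a) → green(a)]; (6) [active(a) ∧ open(a) → closed(a)]. New: green(a), closed(a).
Round 4: (5) [green(a) → stale(a)]; (7) [green(a) ∧ large(a) → cold(a)]; (11) [closed(a) ∧ blue(a) → signed(a)]. New: stale(a), cold(a), signed(a).
signed(a) first appears in round 4.

4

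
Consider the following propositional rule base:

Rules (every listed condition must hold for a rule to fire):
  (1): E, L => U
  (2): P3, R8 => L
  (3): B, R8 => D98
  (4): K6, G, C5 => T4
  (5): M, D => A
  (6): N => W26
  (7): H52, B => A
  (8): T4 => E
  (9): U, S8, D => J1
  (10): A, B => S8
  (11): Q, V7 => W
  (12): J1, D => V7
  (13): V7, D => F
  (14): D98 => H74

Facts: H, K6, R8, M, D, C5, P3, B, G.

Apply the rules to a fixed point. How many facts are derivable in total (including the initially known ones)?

20

Round 1 fires (2), (3), (4), (5), giving L, D98, T4, A.
Round 2 fires (8), (10), (14), giving E, S8, H74.
Round 3 fires (1), giving U.
Round 4 fires (9), giving J1.
Round 5 fires (12), giving V7.
Round 6 fires (13), giving F.
Closure: {A, B, C5, D, D98, E, F, G, H, H74, J1, K6, L, M, P3, R8, S8, T4, U, V7} — 20 facts.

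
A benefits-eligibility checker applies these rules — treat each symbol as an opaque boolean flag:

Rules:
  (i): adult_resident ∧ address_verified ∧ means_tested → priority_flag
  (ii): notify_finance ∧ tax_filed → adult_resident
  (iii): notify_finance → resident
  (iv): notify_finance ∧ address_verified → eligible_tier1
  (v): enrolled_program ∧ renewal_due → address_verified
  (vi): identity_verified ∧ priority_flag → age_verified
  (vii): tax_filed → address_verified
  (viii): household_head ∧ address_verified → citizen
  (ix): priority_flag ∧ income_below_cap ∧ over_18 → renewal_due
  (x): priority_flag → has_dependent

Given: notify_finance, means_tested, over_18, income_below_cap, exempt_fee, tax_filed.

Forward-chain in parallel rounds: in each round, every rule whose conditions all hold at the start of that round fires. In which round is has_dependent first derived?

3

Round 1 fires (ii), (iii), (vii), giving adult_resident, resident, address_verified.
Round 2 fires (i), (iv), giving priority_flag, eligible_tier1.
Round 3 fires (ix), (x), giving renewal_due, has_dependent.
has_dependent first appears in round 3.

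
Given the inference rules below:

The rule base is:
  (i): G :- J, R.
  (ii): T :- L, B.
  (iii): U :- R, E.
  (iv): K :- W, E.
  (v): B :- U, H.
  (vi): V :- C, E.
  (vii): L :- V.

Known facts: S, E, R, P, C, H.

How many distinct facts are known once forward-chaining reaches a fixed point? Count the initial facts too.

Round 1 fires (iii), (vi), giving U, V.
Round 2 fires (v), (vii), giving B, L.
Round 3 fires (ii), giving T.
Closure: {B, C, E, H, L, P, R, S, T, U, V} — 11 facts.

11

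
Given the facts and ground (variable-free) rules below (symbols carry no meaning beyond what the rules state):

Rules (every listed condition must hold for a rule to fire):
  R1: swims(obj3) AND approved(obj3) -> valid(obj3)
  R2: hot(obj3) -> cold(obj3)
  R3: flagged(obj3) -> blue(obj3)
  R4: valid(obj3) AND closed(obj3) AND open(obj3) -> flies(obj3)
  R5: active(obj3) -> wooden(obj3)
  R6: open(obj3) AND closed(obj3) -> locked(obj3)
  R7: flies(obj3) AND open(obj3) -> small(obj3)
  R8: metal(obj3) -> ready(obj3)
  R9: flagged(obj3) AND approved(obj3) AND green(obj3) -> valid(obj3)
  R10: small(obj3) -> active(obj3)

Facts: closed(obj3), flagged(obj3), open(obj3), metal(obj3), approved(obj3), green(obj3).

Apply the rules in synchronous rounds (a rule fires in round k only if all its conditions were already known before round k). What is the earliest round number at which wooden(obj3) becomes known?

Round 1: R3 [flagged(obj3) -> blue(obj3)]; R6 [open(obj3) AND closed(obj3) -> locked(obj3)]; R8 [metal(obj3) -> ready(obj3)]; R9 [flagged(obj3) AND approved(obj3) AND green(obj3) -> valid(obj3)]. New: blue(obj3), locked(obj3), ready(obj3), valid(obj3).
Round 2: R4 [valid(obj3) AND closed(obj3) AND open(obj3) -> flies(obj3)]. New: flies(obj3).
Round 3: R7 [flies(obj3) AND open(obj3) -> small(obj3)]. New: small(obj3).
Round 4: R10 [small(obj3) -> active(obj3)]. New: active(obj3).
Round 5: R5 [active(obj3) -> wooden(obj3)]. New: wooden(obj3).
wooden(obj3) first appears in round 5.

5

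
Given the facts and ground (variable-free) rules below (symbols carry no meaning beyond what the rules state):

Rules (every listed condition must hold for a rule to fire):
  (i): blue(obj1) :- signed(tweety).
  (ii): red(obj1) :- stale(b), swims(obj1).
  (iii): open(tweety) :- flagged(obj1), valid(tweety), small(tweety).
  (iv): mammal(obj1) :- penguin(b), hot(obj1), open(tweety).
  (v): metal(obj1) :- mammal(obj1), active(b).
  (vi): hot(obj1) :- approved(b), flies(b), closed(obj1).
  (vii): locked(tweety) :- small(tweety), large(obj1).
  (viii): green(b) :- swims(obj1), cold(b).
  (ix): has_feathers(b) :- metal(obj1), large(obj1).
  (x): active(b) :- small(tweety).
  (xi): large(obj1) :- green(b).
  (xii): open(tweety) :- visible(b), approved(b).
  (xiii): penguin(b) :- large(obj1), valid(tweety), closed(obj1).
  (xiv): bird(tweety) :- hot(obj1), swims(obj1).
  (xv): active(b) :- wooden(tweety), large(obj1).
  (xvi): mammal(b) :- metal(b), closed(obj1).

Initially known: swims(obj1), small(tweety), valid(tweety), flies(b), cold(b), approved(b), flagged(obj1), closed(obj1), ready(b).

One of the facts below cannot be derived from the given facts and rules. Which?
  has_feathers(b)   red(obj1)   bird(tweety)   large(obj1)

red(obj1)

Round 1 — (iii), (vi), (viii), (x), derive open(tweety), hot(obj1), green(b), active(b).
Round 2 — (xi), (xiv), derive large(obj1), bird(tweety).
Round 3 — (vii), (xiii), derive locked(tweety), penguin(b).
Round 4 — (iv), derive mammal(obj1).
Round 5 — (v), derive metal(obj1).
Round 6 — (ix), derive has_feathers(b).
Derived: large(obj1) (round 2), bird(tweety) (round 2), has_feathers(b) (round 6). red(obj1) never appears in any round.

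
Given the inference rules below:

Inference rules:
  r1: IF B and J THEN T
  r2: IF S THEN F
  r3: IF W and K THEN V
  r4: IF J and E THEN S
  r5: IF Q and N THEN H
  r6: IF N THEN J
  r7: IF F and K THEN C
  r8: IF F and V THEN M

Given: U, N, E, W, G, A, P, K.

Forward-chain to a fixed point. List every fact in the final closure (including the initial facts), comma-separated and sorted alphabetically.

Round 1: r3 [IF W and K THEN V]; r6 [IF N THEN J]. New: V, J.
Round 2: r4 [IF J and E THEN S]. New: S.
Round 3: r2 [IF S THEN F]. New: F.
Round 4: r7 [IF F and K THEN C]; r8 [IF F and V THEN M]. New: C, M.

A, C, E, F, G, J, K, M, N, P, S, U, V, W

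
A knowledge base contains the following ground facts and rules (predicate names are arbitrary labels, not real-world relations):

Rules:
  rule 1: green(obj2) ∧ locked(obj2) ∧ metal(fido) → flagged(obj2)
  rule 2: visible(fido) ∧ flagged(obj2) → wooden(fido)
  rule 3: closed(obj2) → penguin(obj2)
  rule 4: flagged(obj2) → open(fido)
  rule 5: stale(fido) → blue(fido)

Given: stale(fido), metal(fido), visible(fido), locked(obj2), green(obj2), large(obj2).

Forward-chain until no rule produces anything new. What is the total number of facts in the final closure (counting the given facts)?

Round 1 fires rule 1, rule 5, giving flagged(obj2), blue(fido).
Round 2 fires rule 2, rule 4, giving wooden(fido), open(fido).
Closure: {blue(fido), flagged(obj2), green(obj2), large(obj2), locked(obj2), metal(fido), open(fido), stale(fido), visible(fido), wooden(fido)} — 10 facts.

10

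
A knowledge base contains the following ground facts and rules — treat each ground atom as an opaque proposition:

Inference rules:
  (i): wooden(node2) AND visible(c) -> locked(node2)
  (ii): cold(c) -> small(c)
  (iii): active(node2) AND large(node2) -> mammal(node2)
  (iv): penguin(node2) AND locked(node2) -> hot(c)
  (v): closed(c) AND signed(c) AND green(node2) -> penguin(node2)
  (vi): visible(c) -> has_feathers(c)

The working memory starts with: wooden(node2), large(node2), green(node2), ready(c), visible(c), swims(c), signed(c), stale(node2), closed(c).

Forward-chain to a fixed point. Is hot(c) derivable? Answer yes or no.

yes

Round 1: (i) [wooden(node2) AND visible(c) -> locked(node2)]; (v) [closed(c) AND signed(c) AND green(node2) -> penguin(node2)]; (vi) [visible(c) -> has_feathers(c)]. New: locked(node2), penguin(node2), has_feathers(c).
Round 2: (iv) [penguin(node2) AND locked(node2) -> hot(c)]. New: hot(c).
hot(c) appears in round 2, so it is derivable.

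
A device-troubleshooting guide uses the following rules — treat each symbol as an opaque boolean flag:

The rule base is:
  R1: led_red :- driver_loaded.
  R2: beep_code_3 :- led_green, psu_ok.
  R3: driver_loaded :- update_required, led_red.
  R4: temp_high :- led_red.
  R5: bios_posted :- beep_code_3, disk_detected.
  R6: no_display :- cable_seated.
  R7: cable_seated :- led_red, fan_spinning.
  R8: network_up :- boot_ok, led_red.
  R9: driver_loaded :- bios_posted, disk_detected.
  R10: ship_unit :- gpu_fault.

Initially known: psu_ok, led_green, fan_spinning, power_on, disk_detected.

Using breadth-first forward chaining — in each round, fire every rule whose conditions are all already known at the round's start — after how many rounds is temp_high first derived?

5

Round 1: R2 [beep_code_3 :- led_green, psu_ok.]. New: beep_code_3.
Round 2: R5 [bios_posted :- beep_code_3, disk_detected.]. New: bios_posted.
Round 3: R9 [driver_loaded :- bios_posted, disk_detected.]. New: driver_loaded.
Round 4: R1 [led_red :- driver_loaded.]. New: led_red.
Round 5: R4 [temp_high :- led_red.]; R7 [cable_seated :- led_red, fan_spinning.]. New: temp_high, cable_seated.
temp_high first appears in round 5.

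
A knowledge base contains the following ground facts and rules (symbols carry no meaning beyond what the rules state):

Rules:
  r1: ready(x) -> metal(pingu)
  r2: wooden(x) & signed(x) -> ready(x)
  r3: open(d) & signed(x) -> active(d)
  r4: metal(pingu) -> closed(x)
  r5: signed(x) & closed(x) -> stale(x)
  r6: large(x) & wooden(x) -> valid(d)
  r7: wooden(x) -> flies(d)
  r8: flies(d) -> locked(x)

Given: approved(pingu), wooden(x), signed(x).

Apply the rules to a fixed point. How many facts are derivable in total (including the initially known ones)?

9

Round 1: r2 [wooden(x) & signed(x) -> ready(x)]; r7 [wooden(x) -> flies(d)]. Adds ready(x), flies(d).
Round 2: r1 [ready(x) -> metal(pingu)]; r8 [flies(d) -> locked(x)]. Adds metal(pingu), locked(x).
Round 3: r4 [metal(pingu) -> closed(x)]. Adds closed(x).
Round 4: r5 [signed(x) & closed(x) -> stale(x)]. Adds stale(x).
Closure: {approved(pingu), closed(x), flies(d), locked(x), metal(pingu), ready(x), signed(x), stale(x), wooden(x)} — 9 facts.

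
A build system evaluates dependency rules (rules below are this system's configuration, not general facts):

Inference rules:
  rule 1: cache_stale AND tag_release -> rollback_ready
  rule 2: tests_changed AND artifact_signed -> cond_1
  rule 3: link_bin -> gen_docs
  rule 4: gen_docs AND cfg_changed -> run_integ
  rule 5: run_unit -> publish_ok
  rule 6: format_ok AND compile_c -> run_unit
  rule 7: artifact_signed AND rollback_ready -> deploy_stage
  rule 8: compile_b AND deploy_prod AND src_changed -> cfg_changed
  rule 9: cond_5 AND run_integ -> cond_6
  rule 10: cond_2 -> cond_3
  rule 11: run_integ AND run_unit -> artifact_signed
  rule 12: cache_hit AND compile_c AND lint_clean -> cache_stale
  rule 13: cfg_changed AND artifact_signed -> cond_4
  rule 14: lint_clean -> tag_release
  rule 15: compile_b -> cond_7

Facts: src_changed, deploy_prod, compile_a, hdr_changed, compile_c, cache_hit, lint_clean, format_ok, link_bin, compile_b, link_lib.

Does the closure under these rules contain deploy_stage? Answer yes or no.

[1] rule 3 [link_bin -> gen_docs]; rule 6 [format_ok AND compile_c -> run_unit]; rule 8 [compile_b AND deploy_prod AND src_changed -> cfg_changed]; rule 12 [cache_hit AND compile_c AND lint_clean -> cache_stale]; rule 14 [lint_clean -> tag_release]; rule 15 [compile_b -> cond_7]. ⇒ new: gen_docs, run_unit, cfg_changed, cache_stale, tag_release, cond_7.
[2] rule 1 [cache_stale AND tag_release -> rollback_ready]; rule 4 [gen_docs AND cfg_changed -> run_integ]; rule 5 [run_unit -> publish_ok]. ⇒ new: rollback_ready, run_integ, publish_ok.
[3] rule 11 [run_integ AND run_unit -> artifact_signed]. ⇒ new: artifact_signed.
[4] rule 7 [artifact_signed AND rollback_ready -> deploy_stage]; rule 13 [cfg_changed AND artifact_signed -> cond_4]. ⇒ new: deploy_stage, cond_4.
deploy_stage appears in round 4, so it is derivable.

yes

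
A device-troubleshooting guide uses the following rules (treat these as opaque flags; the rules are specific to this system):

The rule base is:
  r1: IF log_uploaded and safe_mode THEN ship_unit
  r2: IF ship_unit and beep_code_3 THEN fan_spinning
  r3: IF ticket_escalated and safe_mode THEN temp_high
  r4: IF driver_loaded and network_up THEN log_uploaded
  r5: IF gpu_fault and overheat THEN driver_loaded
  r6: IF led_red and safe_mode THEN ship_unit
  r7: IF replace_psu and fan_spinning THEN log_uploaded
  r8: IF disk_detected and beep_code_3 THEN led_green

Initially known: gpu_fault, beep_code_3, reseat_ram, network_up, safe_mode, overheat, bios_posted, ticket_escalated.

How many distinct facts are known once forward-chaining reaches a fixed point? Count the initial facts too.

Round 1: r3 [IF ticket_escalated and safe_mode THEN temp_high]; r5 [IF gpu_fault and overheat THEN driver_loaded]. Adds temp_high, driver_loaded.
Round 2: r4 [IF driver_loaded and network_up THEN log_uploaded]. Adds log_uploaded.
Round 3: r1 [IF log_uploaded and safe_mode THEN ship_unit]. Adds ship_unit.
Round 4: r2 [IF ship_unit and beep_code_3 THEN fan_spinning]. Adds fan_spinning.
Closure: {beep_code_3, bios_posted, driver_loaded, fan_spinning, gpu_fault, log_uploaded, network_up, overheat, reseat_ram, safe_mode, ship_unit, temp_high, ticket_escalated} — 13 facts.

13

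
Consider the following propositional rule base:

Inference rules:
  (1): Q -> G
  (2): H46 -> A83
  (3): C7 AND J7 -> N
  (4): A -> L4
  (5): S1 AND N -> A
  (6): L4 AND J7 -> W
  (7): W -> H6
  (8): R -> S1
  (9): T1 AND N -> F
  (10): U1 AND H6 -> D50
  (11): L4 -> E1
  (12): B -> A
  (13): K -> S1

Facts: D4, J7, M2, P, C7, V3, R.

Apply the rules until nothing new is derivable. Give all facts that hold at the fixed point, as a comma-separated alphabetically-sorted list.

A, C7, D4, E1, H6, J7, L4, M2, N, P, R, S1, V3, W

Round 1 fires (3), (8), giving N, S1.
Round 2 fires (5), giving A.
Round 3 fires (4), giving L4.
Round 4 fires (6), (11), giving W, E1.
Round 5 fires (7), giving H6.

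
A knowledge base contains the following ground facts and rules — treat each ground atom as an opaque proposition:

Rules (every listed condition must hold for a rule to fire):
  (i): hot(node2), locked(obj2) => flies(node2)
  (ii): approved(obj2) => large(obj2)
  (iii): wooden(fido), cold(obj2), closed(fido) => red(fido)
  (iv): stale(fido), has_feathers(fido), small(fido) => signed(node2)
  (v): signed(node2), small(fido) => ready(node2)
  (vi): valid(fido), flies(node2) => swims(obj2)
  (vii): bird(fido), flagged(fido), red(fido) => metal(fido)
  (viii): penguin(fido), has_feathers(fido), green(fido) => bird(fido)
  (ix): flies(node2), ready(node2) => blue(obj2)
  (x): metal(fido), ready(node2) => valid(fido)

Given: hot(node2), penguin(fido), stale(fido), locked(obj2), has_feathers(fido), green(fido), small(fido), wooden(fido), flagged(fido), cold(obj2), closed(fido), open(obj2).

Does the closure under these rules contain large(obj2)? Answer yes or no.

no

Round 1: (i) [hot(node2), locked(obj2) => flies(node2)]; (iii) [wooden(fido), cold(obj2), closed(fido) => red(fido)]; (iv) [stale(fido), has_feathers(fido), small(fido) => signed(node2)]; (viii) [penguin(fido), has_feathers(fido), green(fido) => bird(fido)]. New: flies(node2), red(fido), signed(node2), bird(fido).
Round 2: (v) [signed(node2), small(fido) => ready(node2)]; (vii) [bird(fido), flagged(fido), red(fido) => metal(fido)]. New: ready(node2), metal(fido).
Round 3: (ix) [flies(node2), ready(node2) => blue(obj2)]; (x) [metal(fido), ready(node2) => valid(fido)]. New: blue(obj2), valid(fido).
Round 4: (vi) [valid(fido), flies(node2) => swims(obj2)]. New: swims(obj2).
Fixed point reached. large(obj2) is concluded only by (ii); (ii) needs approved(obj2) (never derived).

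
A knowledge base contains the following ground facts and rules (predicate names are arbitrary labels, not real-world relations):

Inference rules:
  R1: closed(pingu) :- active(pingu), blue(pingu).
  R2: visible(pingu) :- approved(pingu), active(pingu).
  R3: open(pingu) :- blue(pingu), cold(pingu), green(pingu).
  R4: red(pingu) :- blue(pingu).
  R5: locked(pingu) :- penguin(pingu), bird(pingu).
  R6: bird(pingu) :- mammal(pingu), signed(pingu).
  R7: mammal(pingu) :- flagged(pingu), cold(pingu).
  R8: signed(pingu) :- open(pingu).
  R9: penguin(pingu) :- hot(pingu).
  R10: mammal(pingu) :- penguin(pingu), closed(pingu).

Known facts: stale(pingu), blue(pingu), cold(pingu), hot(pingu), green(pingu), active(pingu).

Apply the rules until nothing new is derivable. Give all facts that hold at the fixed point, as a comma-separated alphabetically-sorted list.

active(pingu), bird(pingu), blue(pingu), closed(pingu), cold(pingu), green(pingu), hot(pingu), locked(pingu), mammal(pingu), open(pingu), penguin(pingu), red(pingu), signed(pingu), stale(pingu)

[1] R1 [closed(pingu) :- active(pingu), blue(pingu).]; R3 [open(pingu) :- blue(pingu), cold(pingu), green(pingu).]; R4 [red(pingu) :- blue(pingu).]; R9 [penguin(pingu) :- hot(pingu).]. ⇒ new: closed(pingu), open(pingu), red(pingu), penguin(pingu).
[2] R8 [signed(pingu) :- open(pingu).]; R10 [mammal(pingu) :- penguin(pingu), closed(pingu).]. ⇒ new: signed(pingu), mammal(pingu).
[3] R6 [bird(pingu) :- mammal(pingu), signed(pingu).]. ⇒ new: bird(pingu).
[4] R5 [locked(pingu) :- penguin(pingu), bird(pingu).]. ⇒ new: locked(pingu).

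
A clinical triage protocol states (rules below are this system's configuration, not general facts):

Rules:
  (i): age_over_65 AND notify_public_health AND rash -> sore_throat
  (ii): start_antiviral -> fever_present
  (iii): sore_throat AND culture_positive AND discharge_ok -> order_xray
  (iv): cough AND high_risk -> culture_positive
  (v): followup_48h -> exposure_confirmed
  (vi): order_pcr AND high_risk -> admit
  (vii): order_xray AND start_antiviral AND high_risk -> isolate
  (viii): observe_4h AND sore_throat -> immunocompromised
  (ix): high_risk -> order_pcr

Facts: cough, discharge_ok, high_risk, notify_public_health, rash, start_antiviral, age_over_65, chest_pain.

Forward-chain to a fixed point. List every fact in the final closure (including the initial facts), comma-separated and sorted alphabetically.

[1] (i) [age_over_65 AND notify_public_health AND rash -> sore_throat]; (ii) [start_antiviral -> fever_present]; (iv) [cough AND high_risk -> culture_positive]; (ix) [high_risk -> order_pcr]. ⇒ new: sore_throat, fever_present, culture_positive, order_pcr.
[2] (iii) [sore_throat AND culture_positive AND discharge_ok -> order_xray]; (vi) [order_pcr AND high_risk -> admit]. ⇒ new: order_xray, admit.
[3] (vii) [order_xray AND start_antiviral AND high_risk -> isolate]. ⇒ new: isolate.

admit, age_over_65, chest_pain, cough, culture_positive, discharge_ok, fever_present, high_risk, isolate, notify_public_health, order_pcr, order_xray, rash, sore_throat, start_antiviral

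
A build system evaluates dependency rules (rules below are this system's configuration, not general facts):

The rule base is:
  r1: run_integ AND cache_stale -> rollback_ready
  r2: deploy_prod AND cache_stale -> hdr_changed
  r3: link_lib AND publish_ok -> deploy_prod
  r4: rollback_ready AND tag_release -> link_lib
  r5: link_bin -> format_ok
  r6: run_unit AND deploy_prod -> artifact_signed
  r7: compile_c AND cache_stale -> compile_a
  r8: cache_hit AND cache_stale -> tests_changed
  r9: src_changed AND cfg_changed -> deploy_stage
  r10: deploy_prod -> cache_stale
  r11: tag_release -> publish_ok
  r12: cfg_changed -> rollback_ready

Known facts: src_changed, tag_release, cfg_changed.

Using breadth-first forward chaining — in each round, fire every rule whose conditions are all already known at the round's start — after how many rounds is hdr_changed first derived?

Round 1: r9 [src_changed AND cfg_changed -> deploy_stage]; r11 [tag_release -> publish_ok]; r12 [cfg_changed -> rollback_ready]. New: deploy_stage, publish_ok, rollback_ready.
Round 2: r4 [rollback_ready AND tag_release -> link_lib]. New: link_lib.
Round 3: r3 [link_lib AND publish_ok -> deploy_prod]. New: deploy_prod.
Round 4: r10 [deploy_prod -> cache_stale]. New: cache_stale.
Round 5: r2 [deploy_prod AND cache_stale -> hdr_changed]. New: hdr_changed.
hdr_changed first appears in round 5.

5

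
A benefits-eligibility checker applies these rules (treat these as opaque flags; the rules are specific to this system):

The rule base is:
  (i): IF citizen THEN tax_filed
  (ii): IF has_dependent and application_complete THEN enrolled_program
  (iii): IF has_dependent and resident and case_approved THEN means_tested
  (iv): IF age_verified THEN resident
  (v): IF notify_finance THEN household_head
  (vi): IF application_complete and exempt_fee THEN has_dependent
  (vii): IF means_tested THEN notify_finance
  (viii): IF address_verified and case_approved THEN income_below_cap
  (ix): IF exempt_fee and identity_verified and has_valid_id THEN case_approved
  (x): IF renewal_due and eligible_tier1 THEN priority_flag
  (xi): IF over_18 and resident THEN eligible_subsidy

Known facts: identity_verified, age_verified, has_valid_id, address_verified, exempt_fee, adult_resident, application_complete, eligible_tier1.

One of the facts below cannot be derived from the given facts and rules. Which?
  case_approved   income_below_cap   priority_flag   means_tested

priority_flag

[1] (iv) [IF age_verified THEN resident]; (vi) [IF application_complete and exempt_fee THEN has_dependent]; (ix) [IF exempt_fee and identity_verified and has_valid_id THEN case_approved]. ⇒ new: resident, has_dependent, case_approved.
[2] (ii) [IF has_dependent and application_complete THEN enrolled_program]; (iii) [IF has_dependent and resident and case_approved THEN means_tested]; (viii) [IF address_verified and case_approved THEN income_below_cap]. ⇒ new: enrolled_program, means_tested, income_below_cap.
[3] (vii) [IF means_tested THEN notify_finance]. ⇒ new: notify_finance.
[4] (v) [IF notify_finance THEN household_head]. ⇒ new: household_head.
Derived: income_below_cap (round 2), case_approved (round 1), means_tested (round 2). priority_flag never appears in any round.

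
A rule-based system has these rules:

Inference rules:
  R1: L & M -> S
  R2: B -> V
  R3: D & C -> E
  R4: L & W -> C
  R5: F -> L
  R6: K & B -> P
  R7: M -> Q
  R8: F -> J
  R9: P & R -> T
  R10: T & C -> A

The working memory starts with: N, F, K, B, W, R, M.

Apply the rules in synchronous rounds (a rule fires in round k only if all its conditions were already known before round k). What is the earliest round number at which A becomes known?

3

Round 1: R2 [B -> V]; R5 [F -> L]; R6 [K & B -> P]; R7 [M -> Q]; R8 [F -> J]. Adds V, L, P, Q, J.
Round 2: R1 [L & M -> S]; R4 [L & W -> C]; R9 [P & R -> T]. Adds S, C, T.
Round 3: R10 [T & C -> A]. Adds A.
A first appears in round 3.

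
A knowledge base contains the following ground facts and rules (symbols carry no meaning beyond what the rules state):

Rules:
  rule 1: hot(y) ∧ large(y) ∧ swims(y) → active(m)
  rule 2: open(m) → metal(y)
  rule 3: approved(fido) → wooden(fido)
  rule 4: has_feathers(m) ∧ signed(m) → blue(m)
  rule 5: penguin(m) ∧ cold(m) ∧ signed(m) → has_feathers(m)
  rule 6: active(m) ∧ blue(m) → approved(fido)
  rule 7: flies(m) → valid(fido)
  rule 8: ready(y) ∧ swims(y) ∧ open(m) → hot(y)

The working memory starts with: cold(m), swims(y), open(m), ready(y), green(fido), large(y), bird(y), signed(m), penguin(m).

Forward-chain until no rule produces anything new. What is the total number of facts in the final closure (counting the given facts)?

Round 1: rule 2 [open(m) → metal(y)]; rule 5 [penguin(m) ∧ cold(m) ∧ signed(m) → has_feathers(m)]; rule 8 [ready(y) ∧ swims(y) ∧ open(m) → hot(y)]. New: metal(y), has_feathers(m), hot(y).
Round 2: rule 1 [hot(y) ∧ large(y) ∧ swims(y) → active(m)]; rule 4 [has_feathers(m) ∧ signed(m) → blue(m)]. New: active(m), blue(m).
Round 3: rule 6 [active(m) ∧ blue(m) → approved(fido)]. New: approved(fido).
Round 4: rule 3 [approved(fido) → wooden(fido)]. New: wooden(fido).
Closure: {active(m), approved(fido), bird(y), blue(m), cold(m), green(fido), has_feathers(m), hot(y), large(y), metal(y), open(m), penguin(m), ready(y), signed(m), swims(y), wooden(fido)} — 16 facts.

16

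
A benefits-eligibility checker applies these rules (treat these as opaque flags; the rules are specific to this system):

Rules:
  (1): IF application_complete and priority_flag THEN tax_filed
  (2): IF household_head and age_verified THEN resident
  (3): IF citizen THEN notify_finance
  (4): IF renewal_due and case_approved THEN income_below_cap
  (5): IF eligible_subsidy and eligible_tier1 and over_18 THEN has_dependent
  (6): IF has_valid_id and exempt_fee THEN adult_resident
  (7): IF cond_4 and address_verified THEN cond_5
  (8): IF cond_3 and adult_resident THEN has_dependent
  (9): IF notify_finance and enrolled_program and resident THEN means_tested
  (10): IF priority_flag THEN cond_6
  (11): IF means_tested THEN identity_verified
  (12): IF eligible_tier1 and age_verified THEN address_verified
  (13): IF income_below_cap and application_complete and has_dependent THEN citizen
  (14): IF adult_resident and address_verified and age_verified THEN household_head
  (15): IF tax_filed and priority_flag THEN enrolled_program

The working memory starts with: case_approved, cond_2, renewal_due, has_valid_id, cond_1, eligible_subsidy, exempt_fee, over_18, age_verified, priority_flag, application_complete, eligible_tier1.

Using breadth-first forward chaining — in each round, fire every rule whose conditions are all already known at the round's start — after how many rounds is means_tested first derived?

Round 1 fires (1), (4), (5), (6), (10), (12), giving tax_filed, income_below_cap, has_dependent, adult_resident, cond_6, address_verified.
Round 2 fires (13), (14), (15), giving citizen, household_head, enrolled_program.
Round 3 fires (2), (3), giving resident, notify_finance.
Round 4 fires (9), giving means_tested.
means_tested first appears in round 4.

4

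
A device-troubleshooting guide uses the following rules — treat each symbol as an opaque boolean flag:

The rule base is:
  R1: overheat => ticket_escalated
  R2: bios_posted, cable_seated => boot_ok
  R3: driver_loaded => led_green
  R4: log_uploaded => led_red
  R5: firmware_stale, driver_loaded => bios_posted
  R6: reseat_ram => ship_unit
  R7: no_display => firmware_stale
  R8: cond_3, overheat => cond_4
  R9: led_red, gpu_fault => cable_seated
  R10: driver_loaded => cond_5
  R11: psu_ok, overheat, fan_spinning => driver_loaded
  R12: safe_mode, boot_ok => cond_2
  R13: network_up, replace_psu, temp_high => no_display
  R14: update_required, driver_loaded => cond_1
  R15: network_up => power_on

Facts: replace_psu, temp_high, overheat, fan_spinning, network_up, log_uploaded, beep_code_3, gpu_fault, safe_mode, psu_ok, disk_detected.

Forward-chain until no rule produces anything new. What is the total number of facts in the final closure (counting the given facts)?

23

Round 1: R1 [overheat => ticket_escalated]; R4 [log_uploaded => led_red]; R11 [psu_ok, overheat, fan_spinning => driver_loaded]; R13 [network_up, replace_psu, temp_high => no_display]; R15 [network_up => power_on]. New: ticket_escalated, led_red, driver_loaded, no_display, power_on.
Round 2: R3 [driver_loaded => led_green]; R7 [no_display => firmware_stale]; R9 [led_red, gpu_fault => cable_seated]; R10 [driver_loaded => cond_5]. New: led_green, firmware_stale, cable_seated, cond_5.
Round 3: R5 [firmware_stale, driver_loaded => bios_posted]. New: bios_posted.
Round 4: R2 [bios_posted, cable_seated => boot_ok]. New: boot_ok.
Round 5: R12 [safe_mode, boot_ok => cond_2]. New: cond_2.
Closure: {beep_code_3, bios_posted, boot_ok, cable_seated, cond_2, cond_5, disk_detected, driver_loaded, fan_spinning, firmware_stale, gpu_fault, led_green, led_red, log_uploaded, network_up, no_display, overheat, power_on, psu_ok, replace_psu, safe_mode, temp_high, ticket_escalated} — 23 facts.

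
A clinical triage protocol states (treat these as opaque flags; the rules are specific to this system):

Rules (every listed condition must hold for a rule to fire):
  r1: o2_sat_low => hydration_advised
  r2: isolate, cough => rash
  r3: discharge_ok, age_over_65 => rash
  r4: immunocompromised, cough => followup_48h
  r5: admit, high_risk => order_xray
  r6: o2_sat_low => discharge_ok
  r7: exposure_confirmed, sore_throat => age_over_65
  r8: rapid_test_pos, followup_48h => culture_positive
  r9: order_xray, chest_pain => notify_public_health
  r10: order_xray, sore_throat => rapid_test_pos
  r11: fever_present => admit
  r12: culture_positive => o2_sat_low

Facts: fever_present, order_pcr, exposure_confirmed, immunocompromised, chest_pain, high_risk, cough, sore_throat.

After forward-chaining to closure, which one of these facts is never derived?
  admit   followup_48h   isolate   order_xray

Round 1: r4 [immunocompromised, cough => followup_48h]; r7 [exposure_confirmed, sore_throat => age_over_65]; r11 [fever_present => admit]. New: followup_48h, age_over_65, admit.
Round 2: r5 [admit, high_risk => order_xray]. New: order_xray.
Round 3: r9 [order_xray, chest_pain => notify_public_health]; r10 [order_xray, sore_throat => rapid_test_pos]. New: notify_public_health, rapid_test_pos.
Round 4: r8 [rapid_test_pos, followup_48h => culture_positive]. New: culture_positive.
Round 5: r12 [culture_positive => o2_sat_low]. New: o2_sat_low.
Round 6: r1 [o2_sat_low => hydration_advised]; r6 [o2_sat_low => discharge_ok]. New: hydration_advised, discharge_ok.
Round 7: r3 [discharge_ok, age_over_65 => rash]. New: rash.
Derived: admit (round 1), order_xray (round 2), followup_48h (round 1). isolate never appears in any round.

isolate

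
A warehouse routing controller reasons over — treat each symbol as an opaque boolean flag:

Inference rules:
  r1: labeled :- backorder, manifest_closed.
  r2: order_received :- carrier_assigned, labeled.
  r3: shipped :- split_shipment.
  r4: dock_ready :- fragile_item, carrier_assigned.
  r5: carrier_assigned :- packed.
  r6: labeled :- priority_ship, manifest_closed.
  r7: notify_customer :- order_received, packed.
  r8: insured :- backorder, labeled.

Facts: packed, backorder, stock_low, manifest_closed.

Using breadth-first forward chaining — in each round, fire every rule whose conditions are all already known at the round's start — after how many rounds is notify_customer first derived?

Round 1: r1 [labeled :- backorder, manifest_closed.]; r5 [carrier_assigned :- packed.]. New: labeled, carrier_assigned.
Round 2: r2 [order_received :- carrier_assigned, labeled.]; r8 [insured :- backorder, labeled.]. New: order_received, insured.
Round 3: r7 [notify_customer :- order_received, packed.]. New: notify_customer.
notify_customer first appears in round 3.

3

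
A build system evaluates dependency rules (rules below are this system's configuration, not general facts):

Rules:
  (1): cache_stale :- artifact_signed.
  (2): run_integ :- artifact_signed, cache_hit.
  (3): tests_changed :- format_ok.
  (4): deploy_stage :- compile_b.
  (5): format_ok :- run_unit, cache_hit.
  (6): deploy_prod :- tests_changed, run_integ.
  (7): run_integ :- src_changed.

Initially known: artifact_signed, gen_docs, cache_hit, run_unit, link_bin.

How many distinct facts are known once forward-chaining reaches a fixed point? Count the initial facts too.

[1] (1) [cache_stale :- artifact_signed.]; (2) [run_integ :- artifact_signed, cache_hit.]; (5) [format_ok :- run_unit, cache_hit.]. ⇒ new: cache_stale, run_integ, format_ok.
[2] (3) [tests_changed :- format_ok.]. ⇒ new: tests_changed.
[3] (6) [deploy_prod :- tests_changed, run_integ.]. ⇒ new: deploy_prod.
Closure: {artifact_signed, cache_hit, cache_stale, deploy_prod, format_ok, gen_docs, link_bin, run_integ, run_unit, tests_changed} — 10 facts.

10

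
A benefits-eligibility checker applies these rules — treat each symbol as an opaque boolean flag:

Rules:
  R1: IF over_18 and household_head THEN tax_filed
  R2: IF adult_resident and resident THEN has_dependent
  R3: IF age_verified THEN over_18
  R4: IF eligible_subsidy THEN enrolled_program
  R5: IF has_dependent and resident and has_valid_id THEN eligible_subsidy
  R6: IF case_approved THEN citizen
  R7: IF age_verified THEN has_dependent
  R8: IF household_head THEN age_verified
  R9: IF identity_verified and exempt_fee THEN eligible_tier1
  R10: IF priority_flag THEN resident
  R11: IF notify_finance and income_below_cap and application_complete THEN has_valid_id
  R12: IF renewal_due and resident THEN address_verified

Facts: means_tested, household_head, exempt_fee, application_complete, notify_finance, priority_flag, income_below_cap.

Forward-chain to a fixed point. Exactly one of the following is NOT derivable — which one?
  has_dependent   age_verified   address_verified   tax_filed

Round 1 fires R8, R10, R11, giving age_verified, resident, has_valid_id.
Round 2 fires R3, R7, giving over_18, has_dependent.
Round 3 fires R1, R5, giving tax_filed, eligible_subsidy.
Round 4 fires R4, giving enrolled_program.
Derived: age_verified (round 1), tax_filed (round 3), has_dependent (round 2). address_verified never appears in any round.

address_verified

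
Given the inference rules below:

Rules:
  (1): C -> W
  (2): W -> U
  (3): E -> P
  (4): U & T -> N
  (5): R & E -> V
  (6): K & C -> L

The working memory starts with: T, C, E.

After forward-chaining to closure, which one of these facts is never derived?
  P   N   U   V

Round 1 fires (1), (3), giving W, P.
Round 2 fires (2), giving U.
Round 3 fires (4), giving N.
Derived: P (round 1), N (round 3), U (round 2). V never appears in any round.

V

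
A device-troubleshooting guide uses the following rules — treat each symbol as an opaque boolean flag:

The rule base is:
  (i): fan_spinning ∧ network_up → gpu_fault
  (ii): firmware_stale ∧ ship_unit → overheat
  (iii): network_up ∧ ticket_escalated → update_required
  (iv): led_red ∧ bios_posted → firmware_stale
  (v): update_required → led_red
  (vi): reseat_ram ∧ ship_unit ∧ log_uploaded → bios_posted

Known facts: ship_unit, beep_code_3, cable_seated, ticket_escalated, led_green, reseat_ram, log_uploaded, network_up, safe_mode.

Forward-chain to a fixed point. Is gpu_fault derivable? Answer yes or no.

Round 1 — (iii), (vi), derive update_required, bios_posted.
Round 2 — (v), derive led_red.
Round 3 — (iv), derive firmware_stale.
Round 4 — (ii), derive overheat.
Fixed point reached. gpu_fault is concluded only by (i); (i) needs fan_spinning (never derived).

no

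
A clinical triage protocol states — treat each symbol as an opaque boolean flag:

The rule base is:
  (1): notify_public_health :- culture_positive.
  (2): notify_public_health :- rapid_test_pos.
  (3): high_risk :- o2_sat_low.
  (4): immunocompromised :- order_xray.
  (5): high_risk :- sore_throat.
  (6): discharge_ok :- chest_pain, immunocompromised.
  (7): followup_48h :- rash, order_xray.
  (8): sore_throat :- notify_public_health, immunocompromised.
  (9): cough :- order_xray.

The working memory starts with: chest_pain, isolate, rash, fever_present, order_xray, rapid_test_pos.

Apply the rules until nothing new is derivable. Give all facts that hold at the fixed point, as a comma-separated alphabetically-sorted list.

Round 1: (2) [notify_public_health :- rapid_test_pos.]; (4) [immunocompromised :- order_xray.]; (7) [followup_48h :- rash, order_xray.]; (9) [cough :- order_xray.]. Adds notify_public_health, immunocompromised, followup_48h, cough.
Round 2: (6) [discharge_ok :- chest_pain, immunocompromised.]; (8) [sore_throat :- notify_public_health, immunocompromised.]. Adds discharge_ok, sore_throat.
Round 3: (5) [high_risk :- sore_throat.]. Adds high_risk.

chest_pain, cough, discharge_ok, fever_present, followup_48h, high_risk, immunocompromised, isolate, notify_public_health, order_xray, rapid_test_pos, rash, sore_throat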